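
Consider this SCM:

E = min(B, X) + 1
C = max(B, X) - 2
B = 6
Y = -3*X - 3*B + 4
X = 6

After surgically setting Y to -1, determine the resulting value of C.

do(Y=-1) replaces the equation Y = -3*X - 3*B + 4 with the constant Y = -1.
C is not downstream of the intervention, so its value is determined by the original equations.
C = max(B, X) - 2  [with B=6, X=6]  = 4

4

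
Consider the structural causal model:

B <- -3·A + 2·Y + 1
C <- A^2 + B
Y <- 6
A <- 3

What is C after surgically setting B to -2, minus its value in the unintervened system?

The intervention breaks the incoming arrows to B: B <- -3·A + 2·Y + 1 no longer applies, and B = -2.
C = A^2 + B  [with A=3, B=-2]  = 7
Without intervention: B = -3·A + 2·Y + 1  [with A=3, Y=6]  = 4; C = A^2 + B  [with A=3, B=4]  = 13.
Change = 7 − 13 = -6.

-6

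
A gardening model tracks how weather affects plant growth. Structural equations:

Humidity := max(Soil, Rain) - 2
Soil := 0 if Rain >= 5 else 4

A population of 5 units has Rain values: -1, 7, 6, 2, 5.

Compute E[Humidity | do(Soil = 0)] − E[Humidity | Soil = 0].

The intervention sets Soil=0 in all 5 units regardless of Rain. Recomputing Humidity per unit gives -2, 5, 4, 0, 3; average 2.
E[Humidity|Soil=0] averages over only the 3 units with Soil=0 (Rain = 7, 6, 5): Humidity = 5, 4, 3, mean 4.
Difference = 2 − 4 = -2.

-2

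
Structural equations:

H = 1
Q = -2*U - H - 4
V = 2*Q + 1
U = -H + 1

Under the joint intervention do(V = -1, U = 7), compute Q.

Setting V = -1, U = 7 by intervention discards those variables' equations.
Q = -2*U - H - 4  [with U=7, H=1]  = -19

-19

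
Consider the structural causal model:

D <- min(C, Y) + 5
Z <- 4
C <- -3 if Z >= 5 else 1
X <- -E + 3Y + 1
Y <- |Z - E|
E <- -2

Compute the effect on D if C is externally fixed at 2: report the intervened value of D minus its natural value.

Under do(C=2), the mechanism C <- -3 if Z >= 5 else 1 is discarded; C is fixed at 2.
Y = |Z - E|  [with Z=4, E=-2]  = 6
D = min(C, Y) + 5  [with C=2, Y=6]  = 7
Without intervention: Y = |Z - E|  [with Z=4, E=-2]  = 6; C = -3 if Z >= 5 else 1  [with Z=4]  = 1; D = min(C, Y) + 5  [with C=1, Y=6]  = 6.
Change = 7 − 6 = 1.

1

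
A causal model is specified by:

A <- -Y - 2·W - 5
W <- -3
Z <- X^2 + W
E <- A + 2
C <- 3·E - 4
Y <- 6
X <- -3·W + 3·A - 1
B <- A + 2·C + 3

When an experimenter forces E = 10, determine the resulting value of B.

Intervening sets E = 10 and removes its equation (E <- A + 2).
A = -Y - 2·W - 5  [with Y=6, W=-3]  = -5
C = 3·E - 4  [with E=10]  = 26
B = A + 2·C + 3  [with A=-5, C=26]  = 50

50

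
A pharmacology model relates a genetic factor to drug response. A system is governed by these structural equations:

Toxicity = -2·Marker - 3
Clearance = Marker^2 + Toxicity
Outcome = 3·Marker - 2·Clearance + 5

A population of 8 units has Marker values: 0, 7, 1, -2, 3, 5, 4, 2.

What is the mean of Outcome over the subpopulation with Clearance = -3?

14

Conditioning on Clearance=-3 selects the 2 unit(s) with Marker ∈ {0, 2}. Their Outcome values: 11, 17. Mean = 14.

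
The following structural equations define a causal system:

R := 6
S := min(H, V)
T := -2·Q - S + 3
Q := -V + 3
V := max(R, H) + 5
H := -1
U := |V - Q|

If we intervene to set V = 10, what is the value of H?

Under do(V=10), the mechanism V := max(R, H) + 5 is discarded; V is fixed at 10.
Since H is not a descendant of the intervened variable, it is unaffected.

-1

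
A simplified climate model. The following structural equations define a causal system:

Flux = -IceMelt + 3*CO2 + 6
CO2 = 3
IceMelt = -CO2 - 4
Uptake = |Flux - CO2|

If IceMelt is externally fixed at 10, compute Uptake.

Under do(IceMelt=10), the mechanism IceMelt = -CO2 - 4 is discarded; IceMelt is fixed at 10.
Flux = -IceMelt + 3*CO2 + 6  [with IceMelt=10, CO2=3]  = 5
Uptake = |Flux - CO2|  [with Flux=5, CO2=3]  = 2

2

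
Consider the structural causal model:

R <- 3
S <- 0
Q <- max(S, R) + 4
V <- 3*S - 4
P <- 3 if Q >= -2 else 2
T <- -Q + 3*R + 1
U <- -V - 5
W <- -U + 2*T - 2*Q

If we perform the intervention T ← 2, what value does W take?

Intervening sets T = 2 and removes its equation (T <- -Q + 3*R + 1).
Q = max(S, R) + 4  [with S=0, R=3]  = 7
V = 3*S - 4  [with S=0]  = -4
U = -V - 5  [with V=-4]  = -1
W = -U + 2*T - 2*Q  [with U=-1, T=2, Q=7]  = -9

-9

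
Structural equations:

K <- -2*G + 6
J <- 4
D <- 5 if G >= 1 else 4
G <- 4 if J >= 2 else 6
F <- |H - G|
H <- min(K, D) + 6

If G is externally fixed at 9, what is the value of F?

15

Under do(G=9), the mechanism G <- 4 if J >= 2 else 6 is discarded; G is fixed at 9.
D = 5 if G >= 1 else 4  [with G=9]  = 5
K = -2*G + 6  [with G=9]  = -12
H = min(K, D) + 6  [with K=-12, D=5]  = -6
F = |H - G|  [with H=-6, G=9]  = 15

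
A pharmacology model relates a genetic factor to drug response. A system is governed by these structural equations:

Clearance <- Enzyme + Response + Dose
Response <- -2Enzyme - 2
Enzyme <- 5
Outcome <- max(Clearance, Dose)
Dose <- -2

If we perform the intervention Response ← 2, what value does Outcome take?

do(Response=2) replaces the equation Response <- -2Enzyme - 2 with the constant Response = 2.
Clearance = Enzyme + Response + Dose  [with Enzyme=5, Response=2, Dose=-2]  = 5
Outcome = max(Clearance, Dose)  [with Clearance=5, Dose=-2]  = 5

5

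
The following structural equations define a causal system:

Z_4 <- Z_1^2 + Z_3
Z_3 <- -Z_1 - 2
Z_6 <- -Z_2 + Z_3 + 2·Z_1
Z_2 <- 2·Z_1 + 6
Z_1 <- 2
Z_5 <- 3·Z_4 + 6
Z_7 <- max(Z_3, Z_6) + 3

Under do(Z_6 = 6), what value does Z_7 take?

9

Intervening sets Z_6 = 6 and removes its equation (Z_6 <- -Z_2 + Z_3 + 2·Z_1).
Z_3 = -Z_1 - 2  [with Z_1=2]  = -4
Z_7 = max(Z_3, Z_6) + 3  [with Z_3=-4, Z_6=6]  = 9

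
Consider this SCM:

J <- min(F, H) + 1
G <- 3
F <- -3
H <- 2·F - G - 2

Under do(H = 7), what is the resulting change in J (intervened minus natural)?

8

The intervention breaks the incoming arrows to H: H <- 2·F - G - 2 no longer applies, and H = 7.
J = min(F, H) + 1  [with F=-3, H=7]  = -2
Without intervention: H = 2·F - G - 2  [with F=-3, G=3]  = -11; J = min(F, H) + 1  [with F=-3, H=-11]  = -10.
Change = -2 − (-10) = 8.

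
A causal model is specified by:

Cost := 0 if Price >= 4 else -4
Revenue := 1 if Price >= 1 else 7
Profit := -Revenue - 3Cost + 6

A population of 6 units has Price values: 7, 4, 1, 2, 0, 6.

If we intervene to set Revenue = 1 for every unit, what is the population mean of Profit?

11

do(Revenue=1) breaks Revenue's dependence on Price. With Revenue=1 fixed, Profit across the units is 5, 5, 17, 17, 17, 5, mean 11.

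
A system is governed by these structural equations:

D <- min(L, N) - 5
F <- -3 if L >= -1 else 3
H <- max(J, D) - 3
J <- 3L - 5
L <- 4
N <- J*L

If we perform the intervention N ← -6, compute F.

-3

Under do(N=-6), the mechanism N <- J*L is discarded; N is fixed at -6.
Since F is not a descendant of the intervened variable, it is unaffected.
F = -3 if L >= -1 else 3  [with L=4]  = -3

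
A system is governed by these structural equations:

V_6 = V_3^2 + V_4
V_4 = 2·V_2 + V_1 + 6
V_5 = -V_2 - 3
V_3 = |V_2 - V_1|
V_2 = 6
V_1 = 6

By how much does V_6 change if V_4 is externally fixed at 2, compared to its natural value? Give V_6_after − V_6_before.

Under do(V_4=2), the mechanism V_4 = 2·V_2 + V_1 + 6 is discarded; V_4 is fixed at 2.
V_3 = |V_2 - V_1|  [with V_2=6, V_1=6]  = 0
V_6 = V_3^2 + V_4  [with V_3=0, V_4=2]  = 2
Without intervention: V_3 = |V_2 - V_1|  [with V_2=6, V_1=6]  = 0; V_4 = 2·V_2 + V_1 + 6  [with V_2=6, V_1=6]  = 24; V_6 = V_3^2 + V_4  [with V_3=0, V_4=24]  = 24.
Change = 2 − 24 = -22.

-22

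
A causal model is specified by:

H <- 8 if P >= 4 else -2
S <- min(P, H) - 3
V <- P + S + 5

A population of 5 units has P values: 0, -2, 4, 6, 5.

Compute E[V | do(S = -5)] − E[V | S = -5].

3.6

do(S=-5) breaks S's dependence on P. With S=-5 fixed, V across the units is 0, -2, 4, 6, 5, mean 2.6.
E[V|S=-5] averages over only the 2 units with S=-5 (P = 0, -2): V = 0, -2, mean -1.
Difference = 2.6 − (-1) = 3.6.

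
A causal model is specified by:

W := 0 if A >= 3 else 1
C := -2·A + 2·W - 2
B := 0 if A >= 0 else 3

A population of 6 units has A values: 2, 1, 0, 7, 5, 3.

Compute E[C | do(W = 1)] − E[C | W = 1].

do(W=1) breaks W's dependence on A. With W=1 fixed, C across the units is -4, -2, 0, -14, -10, -6, mean -6.
Conditioning on W=1 selects the 3 unit(s) with A ∈ {2, 1, 0}. Their C values: -4, -2, 0. Mean = -2.
Difference = -6 − (-2) = -4.

-4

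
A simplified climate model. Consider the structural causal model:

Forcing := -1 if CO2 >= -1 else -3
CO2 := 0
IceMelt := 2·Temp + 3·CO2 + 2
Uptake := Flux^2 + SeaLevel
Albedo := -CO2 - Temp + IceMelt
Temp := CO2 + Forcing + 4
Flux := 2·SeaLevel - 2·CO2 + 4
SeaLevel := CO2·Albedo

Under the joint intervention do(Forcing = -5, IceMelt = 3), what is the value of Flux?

4

Setting Forcing = -5, IceMelt = 3 by intervention discards those variables' equations.
Temp = CO2 + Forcing + 4  [with CO2=0, Forcing=-5]  = -1
Albedo = -CO2 - Temp + IceMelt  [with CO2=0, Temp=-1, IceMelt=3]  = 4
SeaLevel = CO2·Albedo  [with CO2=0, Albedo=4]  = 0
Flux = 2·SeaLevel - 2·CO2 + 4  [with SeaLevel=0, CO2=0]  = 4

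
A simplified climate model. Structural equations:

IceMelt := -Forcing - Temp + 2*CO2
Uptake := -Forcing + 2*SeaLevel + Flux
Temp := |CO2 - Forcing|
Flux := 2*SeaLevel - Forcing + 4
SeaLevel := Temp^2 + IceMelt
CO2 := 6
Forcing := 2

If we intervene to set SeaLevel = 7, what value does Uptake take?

Under do(SeaLevel=7), the mechanism SeaLevel := Temp^2 + IceMelt is discarded; SeaLevel is fixed at 7.
Flux = 2*SeaLevel - Forcing + 4  [with SeaLevel=7, Forcing=2]  = 16
Uptake = -Forcing + 2*SeaLevel + Flux  [with Forcing=2, SeaLevel=7, Flux=16]  = 28

28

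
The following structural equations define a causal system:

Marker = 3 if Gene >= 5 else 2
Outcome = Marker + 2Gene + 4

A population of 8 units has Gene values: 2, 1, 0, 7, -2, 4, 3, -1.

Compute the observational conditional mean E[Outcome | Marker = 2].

E[Outcome|Marker=2] averages over only the 7 units with Marker=2 (Gene = 2, 1, 0, -2, 4, 3, -1): Outcome = 10, 8, 6, 2, 14, 12, 4, mean 8.

8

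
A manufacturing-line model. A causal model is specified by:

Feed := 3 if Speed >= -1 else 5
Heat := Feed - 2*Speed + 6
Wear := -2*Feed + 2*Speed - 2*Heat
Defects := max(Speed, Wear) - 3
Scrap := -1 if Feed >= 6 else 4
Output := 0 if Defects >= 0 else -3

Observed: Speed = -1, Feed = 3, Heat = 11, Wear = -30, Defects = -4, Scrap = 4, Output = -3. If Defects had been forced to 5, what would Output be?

0

Under do(Defects=5), the mechanism Defects := max(Speed, Wear) - 3 is discarded; Defects is fixed at 5.
Output = 0 if Defects >= 0 else -3  [with Defects=5]  = 0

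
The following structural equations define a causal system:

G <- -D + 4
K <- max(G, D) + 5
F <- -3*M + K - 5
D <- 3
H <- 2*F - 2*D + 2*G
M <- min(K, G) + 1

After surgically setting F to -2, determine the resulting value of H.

-8

The intervention breaks the incoming arrows to F: F <- -3*M + K - 5 no longer applies, and F = -2.
G = -D + 4  [with D=3]  = 1
H = 2*F - 2*D + 2*G  [with F=-2, D=3, G=1]  = -8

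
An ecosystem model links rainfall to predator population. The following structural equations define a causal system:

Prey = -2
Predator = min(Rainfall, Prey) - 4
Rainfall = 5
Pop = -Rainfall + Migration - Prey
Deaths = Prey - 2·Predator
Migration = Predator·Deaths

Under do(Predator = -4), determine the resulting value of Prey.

Under do(Predator=-4), the mechanism Predator = min(Rainfall, Prey) - 4 is discarded; Predator is fixed at -4.
Since Prey is not a descendant of the intervened variable, it is unaffected.

-2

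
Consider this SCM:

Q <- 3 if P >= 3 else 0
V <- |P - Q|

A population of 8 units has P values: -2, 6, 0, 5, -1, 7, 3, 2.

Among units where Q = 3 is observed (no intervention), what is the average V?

Conditioning on Q=3 selects the 4 unit(s) with P ∈ {6, 5, 7, 3}. Their V values: 3, 2, 4, 0. Mean = 2.25.

2.25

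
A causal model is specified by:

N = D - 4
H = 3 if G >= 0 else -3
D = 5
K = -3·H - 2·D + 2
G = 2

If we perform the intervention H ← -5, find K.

do(H=-5) replaces the equation H = 3 if G >= 0 else -3 with the constant H = -5.
K = -3·H - 2·D + 2  [with H=-5, D=5]  = 7

7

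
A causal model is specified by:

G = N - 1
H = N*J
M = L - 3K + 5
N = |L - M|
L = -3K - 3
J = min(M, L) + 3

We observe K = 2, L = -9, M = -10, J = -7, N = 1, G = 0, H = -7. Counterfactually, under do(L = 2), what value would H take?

Under do(L=2), the mechanism L = -3K - 3 is discarded; L is fixed at 2.
M = L - 3K + 5  [with L=2, K=2]  = 1
J = min(M, L) + 3  [with M=1, L=2]  = 4
N = |L - M|  [with L=2, M=1]  = 1
H = N*J  [with N=1, J=4]  = 4

4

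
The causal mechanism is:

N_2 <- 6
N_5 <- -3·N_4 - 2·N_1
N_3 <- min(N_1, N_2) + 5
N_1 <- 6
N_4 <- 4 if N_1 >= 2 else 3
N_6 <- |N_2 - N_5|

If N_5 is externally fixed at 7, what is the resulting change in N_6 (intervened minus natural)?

-29

The intervention breaks the incoming arrows to N_5: N_5 <- -3·N_4 - 2·N_1 no longer applies, and N_5 = 7.
N_6 = |N_2 - N_5|  [with N_2=6, N_5=7]  = 1
Without intervention: N_4 = 4 if N_1 >= 2 else 3  [with N_1=6]  = 4; N_5 = -3·N_4 - 2·N_1  [with N_4=4, N_1=6]  = -24; N_6 = |N_2 - N_5|  [with N_2=6, N_5=-24]  = 30.
Change = 1 − 30 = -29.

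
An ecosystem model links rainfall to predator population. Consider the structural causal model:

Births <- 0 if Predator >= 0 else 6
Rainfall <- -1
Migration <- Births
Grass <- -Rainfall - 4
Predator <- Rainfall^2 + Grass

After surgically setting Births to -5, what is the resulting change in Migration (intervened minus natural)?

-11

Intervening sets Births = -5 and removes its equation (Births <- 0 if Predator >= 0 else 6).
Migration = Births  [with Births=-5]  = -5
Without intervention: Grass = -Rainfall - 4  [with Rainfall=-1]  = -3; Predator = Rainfall^2 + Grass  [with Rainfall=-1, Grass=-3]  = -2; Births = 0 if Predator >= 0 else 6  [with Predator=-2]  = 6; Migration = Births  [with Births=6]  = 6.
Change = -5 − 6 = -11.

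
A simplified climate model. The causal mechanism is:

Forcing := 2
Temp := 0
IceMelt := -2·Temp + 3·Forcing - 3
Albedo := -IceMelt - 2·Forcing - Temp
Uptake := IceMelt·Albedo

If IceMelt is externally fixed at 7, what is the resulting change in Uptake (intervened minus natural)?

-56

do(IceMelt=7) replaces the equation IceMelt := -2·Temp + 3·Forcing - 3 with the constant IceMelt = 7.
Albedo = -IceMelt - 2·Forcing - Temp  [with IceMelt=7, Forcing=2, Temp=0]  = -11
Uptake = IceMelt·Albedo  [with IceMelt=7, Albedo=-11]  = -77
Without intervention: IceMelt = -2·Temp + 3·Forcing - 3  [with Temp=0, Forcing=2]  = 3; Albedo = -IceMelt - 2·Forcing - Temp  [with IceMelt=3, Forcing=2, Temp=0]  = -7; Uptake = IceMelt·Albedo  [with IceMelt=3, Albedo=-7]  = -21.
Change = -77 − (-21) = -56.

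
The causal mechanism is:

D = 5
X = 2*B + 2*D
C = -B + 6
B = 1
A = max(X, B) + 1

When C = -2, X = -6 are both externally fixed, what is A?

2

Under do(C = -2, X = -6), each intervened variable's structural equation is replaced by its fixed value.
A = max(X, B) + 1  [with X=-6, B=1]  = 2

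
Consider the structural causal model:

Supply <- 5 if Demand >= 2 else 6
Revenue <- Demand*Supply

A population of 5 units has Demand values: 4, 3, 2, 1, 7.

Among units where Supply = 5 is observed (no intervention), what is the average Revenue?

20

Observing Supply=5 restricts to units where Supply's equation naturally yields 5: Demand ∈ {4, 3, 2, 7}. In that subpopulation Revenue = 20, 15, 10, 35, mean 20.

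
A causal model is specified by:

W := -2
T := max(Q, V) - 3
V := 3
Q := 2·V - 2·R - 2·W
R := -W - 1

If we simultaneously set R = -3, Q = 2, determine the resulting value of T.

Setting R = -3, Q = 2 by intervention discards those variables' equations.
T = max(Q, V) - 3  [with Q=2, V=3]  = 0

0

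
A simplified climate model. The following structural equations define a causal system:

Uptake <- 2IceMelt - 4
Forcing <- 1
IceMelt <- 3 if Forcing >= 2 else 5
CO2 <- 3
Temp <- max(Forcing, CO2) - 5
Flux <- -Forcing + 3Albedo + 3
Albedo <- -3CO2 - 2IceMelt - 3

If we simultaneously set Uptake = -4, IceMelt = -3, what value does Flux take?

Setting Uptake = -4, IceMelt = -3 by intervention discards those variables' equations.
Albedo = -3CO2 - 2IceMelt - 3  [with CO2=3, IceMelt=-3]  = -6
Flux = -Forcing + 3Albedo + 3  [with Forcing=1, Albedo=-6]  = -16

-16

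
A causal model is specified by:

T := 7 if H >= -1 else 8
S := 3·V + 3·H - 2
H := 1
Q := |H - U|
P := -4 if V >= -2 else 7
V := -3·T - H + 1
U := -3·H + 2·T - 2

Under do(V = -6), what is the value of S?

The intervention breaks the incoming arrows to V: V := -3·T - H + 1 no longer applies, and V = -6.
S = 3·V + 3·H - 2  [with V=-6, H=1]  = -17

-17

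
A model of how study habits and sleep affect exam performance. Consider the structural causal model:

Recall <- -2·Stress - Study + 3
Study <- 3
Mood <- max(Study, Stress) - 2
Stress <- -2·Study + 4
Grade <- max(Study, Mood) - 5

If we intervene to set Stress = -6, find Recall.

Under do(Stress=-6), the mechanism Stress <- -2·Study + 4 is discarded; Stress is fixed at -6.
Recall = -2·Stress - Study + 3  [with Stress=-6, Study=3]  = 12

12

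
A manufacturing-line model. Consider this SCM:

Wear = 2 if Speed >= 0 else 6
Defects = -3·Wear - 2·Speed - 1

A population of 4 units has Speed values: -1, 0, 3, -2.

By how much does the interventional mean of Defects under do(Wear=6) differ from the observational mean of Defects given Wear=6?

-3

Every unit gets Wear=6 under the intervention. Defects values become -17, -19, -25, -15; E[Defects|do(Wear=6)] = -19.
Conditioning on Wear=6 selects the 2 unit(s) with Speed ∈ {-1, -2}. Their Defects values: -17, -15. Mean = -16.
Difference = -19 − (-16) = -3.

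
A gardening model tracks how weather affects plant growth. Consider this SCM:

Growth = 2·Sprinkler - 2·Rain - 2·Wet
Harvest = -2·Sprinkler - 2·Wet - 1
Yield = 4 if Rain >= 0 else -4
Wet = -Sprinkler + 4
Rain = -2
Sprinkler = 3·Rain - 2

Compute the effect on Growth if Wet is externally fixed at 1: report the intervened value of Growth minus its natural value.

22

The intervention breaks the incoming arrows to Wet: Wet = -Sprinkler + 4 no longer applies, and Wet = 1.
Sprinkler = 3·Rain - 2  [with Rain=-2]  = -8
Growth = 2·Sprinkler - 2·Rain - 2·Wet  [with Sprinkler=-8, Rain=-2, Wet=1]  = -14
Without intervention: Sprinkler = 3·Rain - 2  [with Rain=-2]  = -8; Wet = -Sprinkler + 4  [with Sprinkler=-8]  = 12; Growth = 2·Sprinkler - 2·Rain - 2·Wet  [with Sprinkler=-8, Rain=-2, Wet=12]  = -36.
Change = -14 − (-36) = 22.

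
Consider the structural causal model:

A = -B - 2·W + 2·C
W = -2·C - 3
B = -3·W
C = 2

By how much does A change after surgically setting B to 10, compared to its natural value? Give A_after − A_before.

The intervention breaks the incoming arrows to B: B = -3·W no longer applies, and B = 10.
W = -2·C - 3  [with C=2]  = -7
A = -B - 2·W + 2·C  [with B=10, W=-7, C=2]  = 8
Without intervention: W = -2·C - 3  [with C=2]  = -7; B = -3·W  [with W=-7]  = 21; A = -B - 2·W + 2·C  [with B=21, W=-7, C=2]  = -3.
Change = 8 − (-3) = 11.

11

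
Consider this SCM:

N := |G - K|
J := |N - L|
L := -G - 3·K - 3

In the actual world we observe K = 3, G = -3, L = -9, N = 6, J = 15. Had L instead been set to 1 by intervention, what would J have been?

5

do(L=1) replaces the equation L := -G - 3·K - 3 with the constant L = 1.
N = |G - K|  [with G=-3, K=3]  = 6
J = |N - L|  [with N=6, L=1]  = 5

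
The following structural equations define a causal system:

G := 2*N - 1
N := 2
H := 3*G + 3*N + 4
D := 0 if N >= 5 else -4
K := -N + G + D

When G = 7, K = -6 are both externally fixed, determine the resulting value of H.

The joint intervention fixes G = 7, K = -6, removing each variable's own equation.
H = 3*G + 3*N + 4  [with G=7, N=2]  = 31

31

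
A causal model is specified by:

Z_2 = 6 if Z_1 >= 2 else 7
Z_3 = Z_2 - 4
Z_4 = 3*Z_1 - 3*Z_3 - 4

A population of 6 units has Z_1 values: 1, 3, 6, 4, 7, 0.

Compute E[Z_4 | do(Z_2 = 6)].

0.5

do(Z_2=6) breaks Z_2's dependence on Z_1. With Z_2=6 fixed, Z_4 across the units is -7, -1, 8, 2, 11, -10, mean 0.5.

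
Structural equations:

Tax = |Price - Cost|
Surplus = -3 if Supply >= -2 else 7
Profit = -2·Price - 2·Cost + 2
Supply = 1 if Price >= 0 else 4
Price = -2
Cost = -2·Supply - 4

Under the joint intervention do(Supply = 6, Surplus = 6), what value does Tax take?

14

The joint intervention fixes Supply = 6, Surplus = 6, removing each variable's own equation.
Cost = -2·Supply - 4  [with Supply=6]  = -16
Tax = |Price - Cost|  [with Price=-2, Cost=-16]  = 14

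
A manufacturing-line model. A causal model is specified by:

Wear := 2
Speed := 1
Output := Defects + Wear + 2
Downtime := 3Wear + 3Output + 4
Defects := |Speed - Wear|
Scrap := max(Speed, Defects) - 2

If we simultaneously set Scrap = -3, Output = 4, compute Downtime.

The joint intervention fixes Scrap = -3, Output = 4, removing each variable's own equation.
Downtime = 3Wear + 3Output + 4  [with Wear=2, Output=4]  = 22

22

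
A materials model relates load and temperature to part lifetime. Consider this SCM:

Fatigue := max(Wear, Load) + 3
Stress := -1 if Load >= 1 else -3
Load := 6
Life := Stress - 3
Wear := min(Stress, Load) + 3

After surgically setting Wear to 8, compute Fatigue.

The intervention breaks the incoming arrows to Wear: Wear := min(Stress, Load) + 3 no longer applies, and Wear = 8.
Fatigue = max(Wear, Load) + 3  [with Wear=8, Load=6]  = 11

11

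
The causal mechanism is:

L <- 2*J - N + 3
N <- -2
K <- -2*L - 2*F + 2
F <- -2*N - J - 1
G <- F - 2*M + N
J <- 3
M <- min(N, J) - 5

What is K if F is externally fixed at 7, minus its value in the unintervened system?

The intervention breaks the incoming arrows to F: F <- -2*N - J - 1 no longer applies, and F = 7.
L = 2*J - N + 3  [with J=3, N=-2]  = 11
K = -2*L - 2*F + 2  [with L=11, F=7]  = -34
Without intervention: F = -2*N - J - 1  [with N=-2, J=3]  = 0; L = 2*J - N + 3  [with J=3, N=-2]  = 11; K = -2*L - 2*F + 2  [with L=11, F=0]  = -20.
Change = -34 − (-20) = -14.

-14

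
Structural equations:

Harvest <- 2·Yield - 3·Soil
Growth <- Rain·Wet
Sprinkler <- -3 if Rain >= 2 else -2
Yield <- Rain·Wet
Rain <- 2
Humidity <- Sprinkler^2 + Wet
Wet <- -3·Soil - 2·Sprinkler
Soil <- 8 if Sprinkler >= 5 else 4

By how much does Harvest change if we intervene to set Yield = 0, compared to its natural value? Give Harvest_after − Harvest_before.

do(Yield=0) replaces the equation Yield <- Rain·Wet with the constant Yield = 0.
Sprinkler = -3 if Rain >= 2 else -2  [with Rain=2]  = -3
Soil = 8 if Sprinkler >= 5 else 4  [with Sprinkler=-3]  = 4
Harvest = 2·Yield - 3·Soil  [with Yield=0, Soil=4]  = -12
Without intervention: Sprinkler = -3 if Rain >= 2 else -2  [with Rain=2]  = -3; Soil = 8 if Sprinkler >= 5 else 4  [with Sprinkler=-3]  = 4; Wet = -3·Soil - 2·Sprinkler  [with Soil=4, Sprinkler=-3]  = -6; Yield = Rain·Wet  [with Rain=2, Wet=-6]  = -12; Harvest = 2·Yield - 3·Soil  [with Yield=-12, Soil=4]  = -36.
Change = -12 − (-36) = 24.

24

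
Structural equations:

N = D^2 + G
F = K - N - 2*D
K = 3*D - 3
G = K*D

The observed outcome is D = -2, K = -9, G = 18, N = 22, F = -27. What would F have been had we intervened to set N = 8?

Intervening sets N = 8 and removes its equation (N = D^2 + G).
K = 3*D - 3  [with D=-2]  = -9
F = K - N - 2*D  [with K=-9, N=8, D=-2]  = -13

-13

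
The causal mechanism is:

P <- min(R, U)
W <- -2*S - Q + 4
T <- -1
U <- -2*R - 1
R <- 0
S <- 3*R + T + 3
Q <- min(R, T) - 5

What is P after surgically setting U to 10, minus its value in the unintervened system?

1

Intervening sets U = 10 and removes its equation (U <- -2*R - 1).
P = min(R, U)  [with R=0, U=10]  = 0
Without intervention: U = -2*R - 1  [with R=0]  = -1; P = min(R, U)  [with R=0, U=-1]  = -1.
Change = 0 − (-1) = 1.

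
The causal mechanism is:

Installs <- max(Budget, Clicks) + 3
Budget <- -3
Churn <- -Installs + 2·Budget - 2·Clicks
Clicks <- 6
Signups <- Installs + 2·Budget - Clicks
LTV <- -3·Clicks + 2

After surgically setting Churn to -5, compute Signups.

The intervention breaks the incoming arrows to Churn: Churn <- -Installs + 2·Budget - 2·Clicks no longer applies, and Churn = -5.
Since Signups is not a descendant of the intervened variable, it is unaffected.
Installs = max(Budget, Clicks) + 3  [with Budget=-3, Clicks=6]  = 9
Signups = Installs + 2·Budget - Clicks  [with Installs=9, Budget=-3, Clicks=6]  = -3

-3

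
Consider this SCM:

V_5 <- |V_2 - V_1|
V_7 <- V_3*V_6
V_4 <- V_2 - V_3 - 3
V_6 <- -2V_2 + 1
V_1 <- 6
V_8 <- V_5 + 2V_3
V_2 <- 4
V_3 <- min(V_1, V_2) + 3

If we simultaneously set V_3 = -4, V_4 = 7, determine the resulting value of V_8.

The joint intervention fixes V_3 = -4, V_4 = 7, removing each variable's own equation.
V_5 = |V_2 - V_1|  [with V_2=4, V_1=6]  = 2
V_8 = V_5 + 2V_3  [with V_5=2, V_3=-4]  = -6

-6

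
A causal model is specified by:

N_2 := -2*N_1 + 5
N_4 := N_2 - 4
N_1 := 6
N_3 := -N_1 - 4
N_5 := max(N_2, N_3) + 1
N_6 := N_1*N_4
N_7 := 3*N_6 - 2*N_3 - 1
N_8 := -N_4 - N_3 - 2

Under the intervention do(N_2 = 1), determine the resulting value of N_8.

do(N_2=1) replaces the equation N_2 := -2*N_1 + 5 with the constant N_2 = 1.
N_3 = -N_1 - 4  [with N_1=6]  = -10
N_4 = N_2 - 4  [with N_2=1]  = -3
N_8 = -N_4 - N_3 - 2  [with N_4=-3, N_3=-10]  = 11

11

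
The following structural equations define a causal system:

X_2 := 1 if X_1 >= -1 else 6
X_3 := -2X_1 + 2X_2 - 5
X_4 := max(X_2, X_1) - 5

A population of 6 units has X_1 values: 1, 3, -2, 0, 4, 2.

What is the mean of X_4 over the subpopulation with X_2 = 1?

-2.8

E[X_4|X_2=1] averages over only the 5 units with X_2=1 (X_1 = 1, 3, 0, 4, 2): X_4 = -4, -2, -4, -1, -3, mean -2.8.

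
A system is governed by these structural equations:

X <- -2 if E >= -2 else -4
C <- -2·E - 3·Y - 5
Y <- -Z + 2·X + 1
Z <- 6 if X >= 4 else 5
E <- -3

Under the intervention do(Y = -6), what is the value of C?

Intervening sets Y = -6 and removes its equation (Y <- -Z + 2·X + 1).
C = -2·E - 3·Y - 5  [with E=-3, Y=-6]  = 19

19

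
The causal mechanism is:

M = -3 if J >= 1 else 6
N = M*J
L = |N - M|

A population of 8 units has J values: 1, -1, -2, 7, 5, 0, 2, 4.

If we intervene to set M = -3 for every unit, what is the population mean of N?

Under do(M=-3), M's equation is replaced by M=-3 for every unit. Per-unit N: -3, 3, 6, -21, -15, 0, -6, -12. Mean = -6.

-6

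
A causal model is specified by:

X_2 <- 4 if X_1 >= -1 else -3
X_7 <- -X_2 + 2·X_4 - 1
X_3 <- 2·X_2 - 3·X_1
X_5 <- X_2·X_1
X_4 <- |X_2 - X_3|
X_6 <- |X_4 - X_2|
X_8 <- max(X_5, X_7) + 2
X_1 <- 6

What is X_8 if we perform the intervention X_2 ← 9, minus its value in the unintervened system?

do(X_2=9) replaces the equation X_2 <- 4 if X_1 >= -1 else -3 with the constant X_2 = 9.
X_3 = 2·X_2 - 3·X_1  [with X_2=9, X_1=6]  = 0
X_4 = |X_2 - X_3|  [with X_2=9, X_3=0]  = 9
X_5 = X_2·X_1  [with X_2=9, X_1=6]  = 54
X_7 = -X_2 + 2·X_4 - 1  [with X_2=9, X_4=9]  = 8
X_8 = max(X_5, X_7) + 2  [with X_5=54, X_7=8]  = 56
Without intervention: X_2 = 4 if X_1 >= -1 else -3  [with X_1=6]  = 4; X_3 = 2·X_2 - 3·X_1  [with X_2=4, X_1=6]  = -10; X_4 = |X_2 - X_3|  [with X_2=4, X_3=-10]  = 14; X_5 = X_2·X_1  [with X_2=4, X_1=6]  = 24; X_7 = -X_2 + 2·X_4 - 1  [with X_2=4, X_4=14]  = 23; X_8 = max(X_5, X_7) + 2  [with X_5=24, X_7=23]  = 26.
Change = 56 − 26 = 30.

30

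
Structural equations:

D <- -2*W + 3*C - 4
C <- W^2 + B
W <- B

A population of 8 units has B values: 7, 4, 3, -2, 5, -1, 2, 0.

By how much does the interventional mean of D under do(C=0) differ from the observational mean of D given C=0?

-5.5

Under do(C=0), C's equation is replaced by C=0 for every unit. Per-unit D: -18, -12, -10, 0, -14, -2, -8, -4. Mean = -8.5.
Conditioning on C=0 selects the 2 unit(s) with B ∈ {-1, 0}. Their D values: -2, -4. Mean = -3.
Difference = -8.5 − (-3) = -5.5.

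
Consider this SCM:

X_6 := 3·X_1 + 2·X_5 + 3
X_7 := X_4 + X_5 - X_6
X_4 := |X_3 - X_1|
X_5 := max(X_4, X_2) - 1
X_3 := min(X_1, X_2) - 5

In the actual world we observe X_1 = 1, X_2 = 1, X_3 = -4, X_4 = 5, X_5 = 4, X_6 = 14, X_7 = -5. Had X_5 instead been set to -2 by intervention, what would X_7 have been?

1

Under do(X_5=-2), the mechanism X_5 := max(X_4, X_2) - 1 is discarded; X_5 is fixed at -2.
X_3 = min(X_1, X_2) - 5  [with X_1=1, X_2=1]  = -4
X_4 = |X_3 - X_1|  [with X_3=-4, X_1=1]  = 5
X_6 = 3·X_1 + 2·X_5 + 3  [with X_1=1, X_5=-2]  = 2
X_7 = X_4 + X_5 - X_6  [with X_4=5, X_5=-2, X_6=2]  = 1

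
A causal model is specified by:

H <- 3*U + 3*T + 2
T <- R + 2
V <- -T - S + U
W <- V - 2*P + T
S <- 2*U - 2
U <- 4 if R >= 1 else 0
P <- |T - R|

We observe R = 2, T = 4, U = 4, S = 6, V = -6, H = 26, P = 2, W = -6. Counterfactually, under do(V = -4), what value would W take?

do(V=-4) replaces the equation V <- -T - S + U with the constant V = -4.
T = R + 2  [with R=2]  = 4
P = |T - R|  [with T=4, R=2]  = 2
W = V - 2*P + T  [with V=-4, P=2, T=4]  = -4

-4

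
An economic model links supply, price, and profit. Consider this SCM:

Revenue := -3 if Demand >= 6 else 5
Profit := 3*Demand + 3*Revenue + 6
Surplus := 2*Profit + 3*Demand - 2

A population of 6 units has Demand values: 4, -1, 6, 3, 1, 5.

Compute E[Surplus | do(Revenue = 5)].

67

do(Revenue=5) breaks Revenue's dependence on Demand. With Revenue=5 fixed, Surplus across the units is 76, 31, 94, 67, 49, 85, mean 67.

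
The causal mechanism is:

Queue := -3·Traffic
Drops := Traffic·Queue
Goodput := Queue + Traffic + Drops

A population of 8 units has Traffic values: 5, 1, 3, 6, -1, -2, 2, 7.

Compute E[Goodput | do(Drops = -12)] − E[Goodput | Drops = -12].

-5.25

Every unit gets Drops=-12 under the intervention. Goodput values become -22, -14, -18, -24, -10, -8, -16, -26; E[Goodput|do(Drops=-12)] = -17.25.
E[Goodput|Drops=-12] averages over only the 2 units with Drops=-12 (Traffic = -2, 2): Goodput = -8, -16, mean -12.
Difference = -17.25 − (-12) = -5.25.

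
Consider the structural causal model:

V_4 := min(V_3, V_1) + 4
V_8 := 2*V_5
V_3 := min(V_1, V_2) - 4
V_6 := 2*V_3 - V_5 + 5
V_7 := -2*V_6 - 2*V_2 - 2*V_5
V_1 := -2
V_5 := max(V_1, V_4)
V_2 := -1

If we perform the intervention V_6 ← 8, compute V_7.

-10

Intervening sets V_6 = 8 and removes its equation (V_6 := 2*V_3 - V_5 + 5).
V_3 = min(V_1, V_2) - 4  [with V_1=-2, V_2=-1]  = -6
V_4 = min(V_3, V_1) + 4  [with V_3=-6, V_1=-2]  = -2
V_5 = max(V_1, V_4)  [with V_1=-2, V_4=-2]  = -2
V_7 = -2*V_6 - 2*V_2 - 2*V_5  [with V_6=8, V_2=-1, V_5=-2]  = -10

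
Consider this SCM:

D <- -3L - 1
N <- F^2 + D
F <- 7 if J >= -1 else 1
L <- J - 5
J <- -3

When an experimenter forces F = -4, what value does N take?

do(F=-4) replaces the equation F <- 7 if J >= -1 else 1 with the constant F = -4.
L = J - 5  [with J=-3]  = -8
D = -3L - 1  [with L=-8]  = 23
N = F^2 + D  [with F=-4, D=23]  = 39

39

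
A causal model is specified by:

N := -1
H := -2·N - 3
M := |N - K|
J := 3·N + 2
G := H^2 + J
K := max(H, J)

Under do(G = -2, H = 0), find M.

The joint intervention fixes G = -2, H = 0, removing each variable's own equation.
J = 3·N + 2  [with N=-1]  = -1
K = max(H, J)  [with H=0, J=-1]  = 0
M = |N - K|  [with N=-1, K=0]  = 1

1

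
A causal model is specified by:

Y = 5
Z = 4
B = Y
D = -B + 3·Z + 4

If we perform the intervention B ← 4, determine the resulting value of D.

12

The intervention breaks the incoming arrows to B: B = Y no longer applies, and B = 4.
D = -B + 3·Z + 4  [with B=4, Z=4]  = 12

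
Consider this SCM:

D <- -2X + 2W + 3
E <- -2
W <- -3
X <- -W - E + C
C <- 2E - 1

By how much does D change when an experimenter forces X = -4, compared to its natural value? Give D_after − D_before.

8

Intervening sets X = -4 and removes its equation (X <- -W - E + C).
D = -2X + 2W + 3  [with X=-4, W=-3]  = 5
Without intervention: C = 2E - 1  [with E=-2]  = -5; X = -W - E + C  [with W=-3, E=-2, C=-5]  = 0; D = -2X + 2W + 3  [with X=0, W=-3]  = -3.
Change = 5 − (-3) = 8.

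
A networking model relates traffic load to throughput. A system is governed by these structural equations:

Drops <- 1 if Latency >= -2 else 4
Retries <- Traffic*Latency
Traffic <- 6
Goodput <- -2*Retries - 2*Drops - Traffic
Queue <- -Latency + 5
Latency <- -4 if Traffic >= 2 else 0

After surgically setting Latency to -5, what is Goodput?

Under do(Latency=-5), the mechanism Latency <- -4 if Traffic >= 2 else 0 is discarded; Latency is fixed at -5.
Drops = 1 if Latency >= -2 else 4  [with Latency=-5]  = 4
Retries = Traffic*Latency  [with Traffic=6, Latency=-5]  = -30
Goodput = -2*Retries - 2*Drops - Traffic  [with Retries=-30, Drops=4, Traffic=6]  = 46

46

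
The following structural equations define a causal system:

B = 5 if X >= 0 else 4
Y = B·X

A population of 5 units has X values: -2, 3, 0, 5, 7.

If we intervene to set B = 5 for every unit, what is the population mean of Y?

Every unit gets B=5 under the intervention. Y values become -10, 15, 0, 25, 35; E[Y|do(B=5)] = 13.

13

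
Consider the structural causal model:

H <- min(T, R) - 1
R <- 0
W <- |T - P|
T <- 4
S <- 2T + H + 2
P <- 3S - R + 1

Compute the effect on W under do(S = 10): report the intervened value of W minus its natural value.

Under do(S=10), the mechanism S <- 2T + H + 2 is discarded; S is fixed at 10.
P = 3S - R + 1  [with S=10, R=0]  = 31
W = |T - P|  [with T=4, P=31]  = 27
Without intervention: H = min(T, R) - 1  [with T=4, R=0]  = -1; S = 2T + H + 2  [with T=4, H=-1]  = 9; P = 3S - R + 1  [with S=9, R=0]  = 28; W = |T - P|  [with T=4, P=28]  = 24.
Change = 27 − 24 = 3.

3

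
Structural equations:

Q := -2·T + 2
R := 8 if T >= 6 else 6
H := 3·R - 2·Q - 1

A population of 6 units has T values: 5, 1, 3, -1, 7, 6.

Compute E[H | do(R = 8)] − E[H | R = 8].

-12

Every unit gets R=8 under the intervention. H values become 39, 23, 31, 15, 47, 43; E[H|do(R=8)] = 33.
Conditioning on R=8 selects the 2 unit(s) with T ∈ {7, 6}. Their H values: 47, 43. Mean = 45.
Difference = 33 − 45 = -12.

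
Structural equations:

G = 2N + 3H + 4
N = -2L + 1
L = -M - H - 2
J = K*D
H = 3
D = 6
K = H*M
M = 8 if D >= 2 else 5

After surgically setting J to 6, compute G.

Intervening sets J = 6 and removes its equation (J = K*D).
G is not downstream of the intervention, so its value is determined by the original equations.
M = 8 if D >= 2 else 5  [with D=6]  = 8
L = -M - H - 2  [with M=8, H=3]  = -13
N = -2L + 1  [with L=-13]  = 27
G = 2N + 3H + 4  [with N=27, H=3]  = 67

67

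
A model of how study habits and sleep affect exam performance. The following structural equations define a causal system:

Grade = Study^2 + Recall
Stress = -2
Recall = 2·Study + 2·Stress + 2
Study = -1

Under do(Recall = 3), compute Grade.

The intervention breaks the incoming arrows to Recall: Recall = 2·Study + 2·Stress + 2 no longer applies, and Recall = 3.
Grade = Study^2 + Recall  [with Study=-1, Recall=3]  = 4

4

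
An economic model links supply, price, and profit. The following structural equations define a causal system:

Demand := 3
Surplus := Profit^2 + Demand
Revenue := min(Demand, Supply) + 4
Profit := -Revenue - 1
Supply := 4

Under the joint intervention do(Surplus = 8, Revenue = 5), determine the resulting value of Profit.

Under do(Surplus = 8, Revenue = 5), each intervened variable's structural equation is replaced by its fixed value.
Profit = -Revenue - 1  [with Revenue=5]  = -6

-6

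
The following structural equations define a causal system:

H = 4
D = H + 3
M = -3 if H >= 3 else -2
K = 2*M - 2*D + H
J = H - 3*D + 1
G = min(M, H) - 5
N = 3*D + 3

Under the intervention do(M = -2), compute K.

The intervention breaks the incoming arrows to M: M = -3 if H >= 3 else -2 no longer applies, and M = -2.
D = H + 3  [with H=4]  = 7
K = 2*M - 2*D + H  [with M=-2, D=7, H=4]  = -14

-14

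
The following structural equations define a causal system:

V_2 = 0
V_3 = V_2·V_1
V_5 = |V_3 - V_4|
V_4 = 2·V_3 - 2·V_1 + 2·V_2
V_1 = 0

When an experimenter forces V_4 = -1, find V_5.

Intervening sets V_4 = -1 and removes its equation (V_4 = 2·V_3 - 2·V_1 + 2·V_2).
V_3 = V_2·V_1  [with V_2=0, V_1=0]  = 0
V_5 = |V_3 - V_4|  [with V_3=0, V_4=-1]  = 1

1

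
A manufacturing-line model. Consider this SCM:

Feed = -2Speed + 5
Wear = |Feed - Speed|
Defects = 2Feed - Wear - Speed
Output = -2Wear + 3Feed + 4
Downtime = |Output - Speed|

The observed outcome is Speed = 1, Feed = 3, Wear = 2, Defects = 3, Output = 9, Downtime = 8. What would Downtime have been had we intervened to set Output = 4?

3

The intervention breaks the incoming arrows to Output: Output = -2Wear + 3Feed + 4 no longer applies, and Output = 4.
Downtime = |Output - Speed|  [with Output=4, Speed=1]  = 3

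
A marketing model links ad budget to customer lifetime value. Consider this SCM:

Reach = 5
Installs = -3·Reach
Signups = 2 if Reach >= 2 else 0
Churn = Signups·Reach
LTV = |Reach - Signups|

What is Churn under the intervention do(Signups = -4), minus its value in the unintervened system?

-30

The intervention breaks the incoming arrows to Signups: Signups = 2 if Reach >= 2 else 0 no longer applies, and Signups = -4.
Churn = Signups·Reach  [with Signups=-4, Reach=5]  = -20
Without intervention: Signups = 2 if Reach >= 2 else 0  [with Reach=5]  = 2; Churn = Signups·Reach  [with Signups=2, Reach=5]  = 10.
Change = -20 − 10 = -30.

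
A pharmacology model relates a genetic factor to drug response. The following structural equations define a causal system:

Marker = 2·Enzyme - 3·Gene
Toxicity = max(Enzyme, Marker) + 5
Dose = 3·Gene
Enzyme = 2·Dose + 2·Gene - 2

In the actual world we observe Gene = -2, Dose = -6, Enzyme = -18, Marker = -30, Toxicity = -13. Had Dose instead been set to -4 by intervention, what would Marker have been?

Under do(Dose=-4), the mechanism Dose = 3·Gene is discarded; Dose is fixed at -4.
Enzyme = 2·Dose + 2·Gene - 2  [with Dose=-4, Gene=-2]  = -14
Marker = 2·Enzyme - 3·Gene  [with Enzyme=-14, Gene=-2]  = -22

-22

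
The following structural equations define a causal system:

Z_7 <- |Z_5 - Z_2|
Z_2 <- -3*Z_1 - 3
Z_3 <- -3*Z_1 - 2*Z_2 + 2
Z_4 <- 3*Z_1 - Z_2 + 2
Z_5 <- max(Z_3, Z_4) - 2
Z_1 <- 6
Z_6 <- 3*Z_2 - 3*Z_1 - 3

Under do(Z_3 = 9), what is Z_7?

60

The intervention breaks the incoming arrows to Z_3: Z_3 <- -3*Z_1 - 2*Z_2 + 2 no longer applies, and Z_3 = 9.
Z_2 = -3*Z_1 - 3  [with Z_1=6]  = -21
Z_4 = 3*Z_1 - Z_2 + 2  [with Z_1=6, Z_2=-21]  = 41
Z_5 = max(Z_3, Z_4) - 2  [with Z_3=9, Z_4=41]  = 39
Z_7 = |Z_5 - Z_2|  [with Z_5=39, Z_2=-21]  = 60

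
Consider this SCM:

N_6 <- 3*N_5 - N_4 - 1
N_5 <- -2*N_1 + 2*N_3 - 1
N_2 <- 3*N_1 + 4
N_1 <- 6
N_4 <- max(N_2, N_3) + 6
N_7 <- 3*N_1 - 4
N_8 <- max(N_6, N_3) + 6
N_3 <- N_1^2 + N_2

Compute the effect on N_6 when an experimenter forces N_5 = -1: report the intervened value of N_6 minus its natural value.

-312

The intervention breaks the incoming arrows to N_5: N_5 <- -2*N_1 + 2*N_3 - 1 no longer applies, and N_5 = -1.
N_2 = 3*N_1 + 4  [with N_1=6]  = 22
N_3 = N_1^2 + N_2  [with N_1=6, N_2=22]  = 58
N_4 = max(N_2, N_3) + 6  [with N_2=22, N_3=58]  = 64
N_6 = 3*N_5 - N_4 - 1  [with N_5=-1, N_4=64]  = -68
Without intervention: N_2 = 3*N_1 + 4  [with N_1=6]  = 22; N_3 = N_1^2 + N_2  [with N_1=6, N_2=22]  = 58; N_4 = max(N_2, N_3) + 6  [with N_2=22, N_3=58]  = 64; N_5 = -2*N_1 + 2*N_3 - 1  [with N_1=6, N_3=58]  = 103; N_6 = 3*N_5 - N_4 - 1  [with N_5=103, N_4=64]  = 244.
Change = -68 − 244 = -312.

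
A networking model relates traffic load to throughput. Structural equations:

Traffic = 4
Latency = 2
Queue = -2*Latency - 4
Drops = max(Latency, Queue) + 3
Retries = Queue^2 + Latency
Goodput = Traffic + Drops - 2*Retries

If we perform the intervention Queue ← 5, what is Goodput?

The intervention breaks the incoming arrows to Queue: Queue = -2*Latency - 4 no longer applies, and Queue = 5.
Drops = max(Latency, Queue) + 3  [with Latency=2, Queue=5]  = 8
Retries = Queue^2 + Latency  [with Queue=5, Latency=2]  = 27
Goodput = Traffic + Drops - 2*Retries  [with Traffic=4, Drops=8, Retries=27]  = -42

-42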